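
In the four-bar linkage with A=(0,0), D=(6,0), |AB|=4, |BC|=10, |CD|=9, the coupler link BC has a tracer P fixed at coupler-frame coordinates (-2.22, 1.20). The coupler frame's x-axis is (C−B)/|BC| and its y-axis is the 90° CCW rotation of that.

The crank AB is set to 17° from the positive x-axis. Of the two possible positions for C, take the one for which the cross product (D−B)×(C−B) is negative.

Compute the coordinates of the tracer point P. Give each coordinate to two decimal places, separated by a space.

A=(0,0), D=(6.00,0)
B = A + 4.00·(cos17°, sin17°) = (3.8252, 1.1695)
|BD| = 2.4693
circle(B,10.00) ∩ circle(D,9.00): a=5.0819, h=8.6124
  candidates: C₊=(12.3800,6.3479) cross=21.267; C₋=(4.2221,-8.8226) cross=-21.267
  mode - wants cross < 0 → take C=(4.2221,-8.8226) (cross=-21.267)
ex = (C−B)/|BC| = (0.0397,-0.9992); ey = (0.9992,0.0397)
P = B + -2.22·ex + 1.20·ey = (4.9362,3.4354)

4.94 3.44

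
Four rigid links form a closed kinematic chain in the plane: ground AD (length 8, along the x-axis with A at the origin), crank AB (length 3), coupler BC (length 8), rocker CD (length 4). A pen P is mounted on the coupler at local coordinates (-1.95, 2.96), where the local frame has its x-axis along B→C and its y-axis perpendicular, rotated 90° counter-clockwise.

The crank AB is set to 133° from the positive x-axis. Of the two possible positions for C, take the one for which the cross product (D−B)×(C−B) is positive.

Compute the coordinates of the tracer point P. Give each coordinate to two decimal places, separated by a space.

-4.41 4.83

A=(0,0), D=(8.00,0)
B = A + 3.00·(cos133°, sin133°) = (-2.0460, 2.1941)
|BD| = 10.2828
circle(B,8.00) ∩ circle(D,4.00): a=7.4754, h=2.8493
  candidates: C₊=(5.8652,3.3827) cross=29.299; C₋=(4.6493,-2.1847) cross=-29.299
  mode + wants cross > 0 → take C=(5.8652,3.3827) (cross=29.299)
ex = (C−B)/|BC| = (0.9889,0.1486); ey = (-0.1486,0.9889)
P = B + -1.95·ex + 2.96·ey = (-4.4141,4.8315)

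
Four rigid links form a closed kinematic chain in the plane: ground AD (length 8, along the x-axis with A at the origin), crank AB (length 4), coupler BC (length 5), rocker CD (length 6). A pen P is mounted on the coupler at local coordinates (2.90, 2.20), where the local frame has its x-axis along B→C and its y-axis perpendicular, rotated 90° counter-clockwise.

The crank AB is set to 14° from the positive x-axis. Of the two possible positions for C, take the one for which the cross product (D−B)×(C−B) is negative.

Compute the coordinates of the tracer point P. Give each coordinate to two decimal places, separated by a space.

A=(0,0), D=(8.00,0)
B = A + 4.00·(cos14°, sin14°) = (3.8812, 0.9677)
|BD| = 4.2310
circle(B,5.00) ∩ circle(D,6.00): a=0.8155, h=4.9330
  candidates: C₊=(5.8034,5.5834) cross=20.872; C₋=(3.5468,-4.0211) cross=-20.872
  mode - wants cross < 0 → take C=(3.5468,-4.0211) (cross=-20.872)
ex = (C−B)/|BC| = (-0.0669,-0.9978); ey = (0.9978,-0.0669)
P = B + 2.90·ex + 2.20·ey = (5.8823,-2.0729)

5.88 -2.07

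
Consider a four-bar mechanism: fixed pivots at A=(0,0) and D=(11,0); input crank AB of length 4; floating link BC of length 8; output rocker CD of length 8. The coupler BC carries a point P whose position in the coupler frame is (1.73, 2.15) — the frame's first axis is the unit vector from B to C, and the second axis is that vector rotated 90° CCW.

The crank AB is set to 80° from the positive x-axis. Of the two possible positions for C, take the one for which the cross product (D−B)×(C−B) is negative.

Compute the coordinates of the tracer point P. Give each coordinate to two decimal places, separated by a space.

3.35 3.17

A=(0,0), D=(11.00,0)
B = A + 4.00·(cos80°, sin80°) = (0.6946, 3.9392)
|BD| = 11.0326
circle(B,8.00) ∩ circle(D,8.00): a=5.5163, h=5.7940
  candidates: C₊=(7.9161,7.3817) cross=63.923; C₋=(3.7785,-3.4425) cross=-63.923
  mode - wants cross < 0 → take C=(3.7785,-3.4425) (cross=-63.923)
ex = (C−B)/|BC| = (0.3855,-0.9227); ey = (0.9227,0.3855)
P = B + 1.73·ex + 2.15·ey = (3.3453,3.1718)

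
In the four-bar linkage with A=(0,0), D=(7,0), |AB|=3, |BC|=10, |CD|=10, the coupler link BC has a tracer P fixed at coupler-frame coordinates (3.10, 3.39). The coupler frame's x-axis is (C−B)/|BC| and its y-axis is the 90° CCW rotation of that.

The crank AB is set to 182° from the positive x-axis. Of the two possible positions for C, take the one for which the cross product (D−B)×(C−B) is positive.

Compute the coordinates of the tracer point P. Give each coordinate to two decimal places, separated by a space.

A=(0,0), D=(7.00,0)
B = A + 3.00·(cos182°, sin182°) = (-2.9982, -0.1047)
|BD| = 9.9987
circle(B,10.00) ∩ circle(D,10.00): a=4.9994, h=8.6606
  candidates: C₊=(1.9102,8.6078) cross=86.595; C₋=(2.0916,-8.7125) cross=-86.595
  mode + wants cross > 0 → take C=(1.9102,8.6078) (cross=86.595)
ex = (C−B)/|BC| = (0.4908,0.8712); ey = (-0.8712,0.4908)
P = B + 3.10·ex + 3.39·ey = (-4.4301,4.2601)

-4.43 4.26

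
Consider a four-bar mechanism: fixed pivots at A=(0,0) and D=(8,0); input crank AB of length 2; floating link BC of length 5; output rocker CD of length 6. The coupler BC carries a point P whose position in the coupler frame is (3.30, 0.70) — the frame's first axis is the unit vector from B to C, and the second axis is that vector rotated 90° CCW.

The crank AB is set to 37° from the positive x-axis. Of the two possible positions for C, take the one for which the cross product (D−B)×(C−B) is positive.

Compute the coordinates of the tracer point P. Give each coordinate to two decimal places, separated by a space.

3.16 4.20

A=(0,0), D=(8.00,0)
B = A + 2.00·(cos37°, sin37°) = (1.5973, 1.2036)
|BD| = 6.5149
circle(B,5.00) ∩ circle(D,6.00): a=2.4132, h=4.3791
  candidates: C₊=(4.7780,5.0615) cross=28.529; C₋=(3.1599,-3.5459) cross=-28.529
  mode + wants cross > 0 → take C=(4.7780,5.0615) (cross=28.529)
ex = (C−B)/|BC| = (0.6361,0.7716); ey = (-0.7716,0.6361)
P = B + 3.30·ex + 0.70·ey = (3.1564,4.1951)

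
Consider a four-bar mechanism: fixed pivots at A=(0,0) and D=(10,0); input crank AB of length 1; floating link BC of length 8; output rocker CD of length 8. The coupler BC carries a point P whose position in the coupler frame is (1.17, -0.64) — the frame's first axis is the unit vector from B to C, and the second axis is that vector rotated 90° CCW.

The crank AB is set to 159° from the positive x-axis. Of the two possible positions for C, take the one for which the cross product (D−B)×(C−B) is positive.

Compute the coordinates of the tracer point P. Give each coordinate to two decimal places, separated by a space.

0.35 0.73

A=(0,0), D=(10.00,0)
B = A + 1.00·(cos159°, sin159°) = (-0.9336, 0.3584)
|BD| = 10.9395
circle(B,8.00) ∩ circle(D,8.00): a=5.4697, h=5.8380
  candidates: C₊=(4.7245,6.0140) cross=63.864; C₋=(4.3420,-5.6557) cross=-63.864
  mode + wants cross > 0 → take C=(4.7245,6.0140) (cross=63.864)
ex = (C−B)/|BC| = (0.7073,0.7070); ey = (-0.7070,0.7073)
P = B + 1.17·ex + -0.64·ey = (0.3464,0.7329)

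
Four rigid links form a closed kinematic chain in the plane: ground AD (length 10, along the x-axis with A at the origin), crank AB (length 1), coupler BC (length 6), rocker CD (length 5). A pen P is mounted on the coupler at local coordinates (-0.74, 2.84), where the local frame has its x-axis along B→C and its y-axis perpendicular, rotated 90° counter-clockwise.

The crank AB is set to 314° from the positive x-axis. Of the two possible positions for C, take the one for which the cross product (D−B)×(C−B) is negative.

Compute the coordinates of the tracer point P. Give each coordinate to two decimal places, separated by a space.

1.19 2.17

A=(0,0), D=(10.00,0)
B = A + 1.00·(cos314°, sin314°) = (0.6947, -0.7193)
|BD| = 9.3331
circle(B,6.00) ∩ circle(D,5.00): a=5.2559, h=2.8941
  candidates: C₊=(5.7118,2.5713) cross=27.011; C₋=(6.1579,-3.1998) cross=-27.011
  mode - wants cross < 0 → take C=(6.1579,-3.1998) (cross=-27.011)
ex = (C−B)/|BC| = (0.9105,-0.4134); ey = (0.4134,0.9105)
P = B + -0.74·ex + 2.84·ey = (1.1949,2.1725)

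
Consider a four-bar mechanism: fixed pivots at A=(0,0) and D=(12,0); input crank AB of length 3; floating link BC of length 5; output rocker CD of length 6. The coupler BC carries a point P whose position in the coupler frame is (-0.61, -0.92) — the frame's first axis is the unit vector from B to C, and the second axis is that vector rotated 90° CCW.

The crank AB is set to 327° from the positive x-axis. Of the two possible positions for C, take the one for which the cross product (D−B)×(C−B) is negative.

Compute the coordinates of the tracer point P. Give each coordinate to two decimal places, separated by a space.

1.60 -2.25

A=(0,0), D=(12.00,0)
B = A + 3.00·(cos327°, sin327°) = (2.5160, -1.6339)
|BD| = 9.6237
circle(B,5.00) ∩ circle(D,6.00): a=4.2403, h=2.6494
  candidates: C₊=(6.2450,1.6970) cross=25.497; C₋=(7.1446,-3.5249) cross=-25.497
  mode - wants cross < 0 → take C=(7.1446,-3.5249) (cross=-25.497)
ex = (C−B)/|BC| = (0.9257,-0.3782); ey = (0.3782,0.9257)
P = B + -0.61·ex + -0.92·ey = (1.6034,-2.2549)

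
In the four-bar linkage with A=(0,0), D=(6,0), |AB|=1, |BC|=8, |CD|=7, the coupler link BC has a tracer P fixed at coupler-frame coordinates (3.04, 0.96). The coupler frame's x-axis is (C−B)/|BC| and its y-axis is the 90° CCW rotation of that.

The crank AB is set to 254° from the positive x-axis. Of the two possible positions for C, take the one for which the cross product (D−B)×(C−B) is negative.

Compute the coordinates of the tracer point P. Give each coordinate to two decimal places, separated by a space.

2.46 -2.59

A=(0,0), D=(6.00,0)
B = A + 1.00·(cos254°, sin254°) = (-0.2756, -0.9613)
|BD| = 6.3488
circle(B,8.00) ∩ circle(D,7.00): a=4.3557, h=6.7103
  candidates: C₊=(3.0139,6.3311) cross=42.602; C₋=(5.0459,-6.9347) cross=-42.602
  mode - wants cross < 0 → take C=(5.0459,-6.9347) (cross=-42.602)
ex = (C−B)/|BC| = (0.6652,-0.7467); ey = (0.7467,0.6652)
P = B + 3.04·ex + 0.96·ey = (2.4633,-2.5926)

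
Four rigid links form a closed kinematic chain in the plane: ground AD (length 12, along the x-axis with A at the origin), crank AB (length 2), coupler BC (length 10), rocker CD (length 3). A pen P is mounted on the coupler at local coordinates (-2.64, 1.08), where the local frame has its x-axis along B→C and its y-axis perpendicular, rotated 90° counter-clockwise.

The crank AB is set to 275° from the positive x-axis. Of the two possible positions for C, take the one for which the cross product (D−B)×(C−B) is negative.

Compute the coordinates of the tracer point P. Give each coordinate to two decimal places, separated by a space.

-2.42 -0.81

A=(0,0), D=(12.00,0)
B = A + 2.00·(cos275°, sin275°) = (0.1743, -1.9924)
|BD| = 11.9924
circle(B,10.00) ∩ circle(D,3.00): a=9.7903, h=2.0373
  candidates: C₊=(9.4900,1.6432) cross=24.433; C₋=(10.1670,-2.3749) cross=-24.433
  mode - wants cross < 0 → take C=(10.1670,-2.3749) (cross=-24.433)
ex = (C−B)/|BC| = (0.9993,-0.0382); ey = (0.0382,0.9993)
P = B + -2.64·ex + 1.08·ey = (-2.4224,-0.8122)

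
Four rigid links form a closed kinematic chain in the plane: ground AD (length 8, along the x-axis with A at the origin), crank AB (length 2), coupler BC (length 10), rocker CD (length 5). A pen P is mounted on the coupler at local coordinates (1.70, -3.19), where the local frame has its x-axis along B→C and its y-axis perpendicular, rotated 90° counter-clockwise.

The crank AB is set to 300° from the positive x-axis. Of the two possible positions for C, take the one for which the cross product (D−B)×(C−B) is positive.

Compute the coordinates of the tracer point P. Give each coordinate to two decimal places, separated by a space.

A=(0,0), D=(8.00,0)
B = A + 2.00·(cos300°, sin300°) = (1.0000, -1.7321)
|BD| = 7.2111
circle(B,10.00) ∩ circle(D,5.00): a=8.8059, h=4.7389
  candidates: C₊=(8.4098,4.9832) cross=34.172; C₋=(10.6863,-4.2171) cross=-34.172
  mode + wants cross > 0 → take C=(8.4098,4.9832) (cross=34.172)
ex = (C−B)/|BC| = (0.7410,0.6715); ey = (-0.6715,0.7410)
P = B + 1.70·ex + -3.19·ey = (4.4018,-2.9542)

4.40 -2.95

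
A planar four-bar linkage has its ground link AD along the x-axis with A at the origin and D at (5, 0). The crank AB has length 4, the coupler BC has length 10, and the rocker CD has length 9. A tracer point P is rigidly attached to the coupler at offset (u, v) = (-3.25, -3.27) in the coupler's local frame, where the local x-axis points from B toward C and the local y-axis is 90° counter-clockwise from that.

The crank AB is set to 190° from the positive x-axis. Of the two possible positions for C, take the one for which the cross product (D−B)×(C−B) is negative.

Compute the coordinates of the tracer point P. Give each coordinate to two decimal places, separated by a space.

-8.52 -0.15

A=(0,0), D=(5.00,0)
B = A + 4.00·(cos190°, sin190°) = (-3.9392, -0.6946)
|BD| = 8.9662
circle(B,10.00) ∩ circle(D,9.00): a=5.5426, h=8.3234
  candidates: C₊=(0.9419,8.0332) cross=74.629; C₋=(2.2315,-8.5636) cross=-74.629
  mode - wants cross < 0 → take C=(2.2315,-8.5636) (cross=-74.629)
ex = (C−B)/|BC| = (0.6171,-0.7869); ey = (0.7869,0.6171)
P = B + -3.25·ex + -3.27·ey = (-8.5179,-0.1550)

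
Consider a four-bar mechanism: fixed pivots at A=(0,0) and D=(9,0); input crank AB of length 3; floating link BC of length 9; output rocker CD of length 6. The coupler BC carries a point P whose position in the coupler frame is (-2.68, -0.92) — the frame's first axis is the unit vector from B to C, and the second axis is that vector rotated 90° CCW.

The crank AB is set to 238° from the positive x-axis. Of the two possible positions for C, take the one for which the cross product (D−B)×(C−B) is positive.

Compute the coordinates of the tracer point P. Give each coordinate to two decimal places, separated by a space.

-2.75 -5.13

A=(0,0), D=(9.00,0)
B = A + 3.00·(cos238°, sin238°) = (-1.5898, -2.5441)
|BD| = 10.8911
circle(B,9.00) ∩ circle(D,6.00): a=7.5115, h=4.9576
  candidates: C₊=(4.5558,4.0310) cross=53.994; C₋=(6.8720,-5.6099) cross=-53.994
  mode + wants cross > 0 → take C=(4.5558,4.0310) (cross=53.994)
ex = (C−B)/|BC| = (0.6828,0.7306); ey = (-0.7306,0.6828)
P = B + -2.68·ex + -0.92·ey = (-2.7476,-5.1303)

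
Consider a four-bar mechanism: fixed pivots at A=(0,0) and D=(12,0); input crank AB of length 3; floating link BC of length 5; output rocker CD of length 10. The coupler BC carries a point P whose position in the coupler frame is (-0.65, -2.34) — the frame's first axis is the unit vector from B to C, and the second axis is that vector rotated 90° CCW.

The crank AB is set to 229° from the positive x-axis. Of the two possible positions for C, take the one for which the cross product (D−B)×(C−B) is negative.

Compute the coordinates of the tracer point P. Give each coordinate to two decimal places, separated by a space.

-3.33 -4.28

A=(0,0), D=(12.00,0)
B = A + 3.00·(cos229°, sin229°) = (-1.9682, -2.2641)
|BD| = 14.1505
circle(B,5.00) ∩ circle(D,10.00): a=4.4252, h=2.3277
  candidates: C₊=(2.0275,0.7416) cross=32.937; C₋=(2.7724,-3.8538) cross=-32.937
  mode - wants cross < 0 → take C=(2.7724,-3.8538) (cross=-32.937)
ex = (C−B)/|BC| = (0.9481,-0.3179); ey = (0.3179,0.9481)
P = B + -0.65·ex + -2.34·ey = (-3.3284,-4.2761)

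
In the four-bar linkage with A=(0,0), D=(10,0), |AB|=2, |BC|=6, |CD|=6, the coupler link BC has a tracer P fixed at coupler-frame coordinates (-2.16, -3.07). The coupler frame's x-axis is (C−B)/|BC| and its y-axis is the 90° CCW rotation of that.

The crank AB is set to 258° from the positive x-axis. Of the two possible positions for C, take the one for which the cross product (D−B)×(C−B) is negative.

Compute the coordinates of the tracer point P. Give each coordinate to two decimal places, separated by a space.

-3.39 -4.24

A=(0,0), D=(10.00,0)
B = A + 2.00·(cos258°, sin258°) = (-0.4158, -1.9563)
|BD| = 10.5979
circle(B,6.00) ∩ circle(D,6.00): a=5.2990, h=2.8144
  candidates: C₊=(4.2726,1.7879) cross=29.827; C₋=(5.3116,-3.7442) cross=-29.827
  mode - wants cross < 0 → take C=(5.3116,-3.7442) (cross=-29.827)
ex = (C−B)/|BC| = (0.9546,-0.2980); ey = (0.2980,0.9546)
P = B + -2.16·ex + -3.07·ey = (-3.3925,-4.2432)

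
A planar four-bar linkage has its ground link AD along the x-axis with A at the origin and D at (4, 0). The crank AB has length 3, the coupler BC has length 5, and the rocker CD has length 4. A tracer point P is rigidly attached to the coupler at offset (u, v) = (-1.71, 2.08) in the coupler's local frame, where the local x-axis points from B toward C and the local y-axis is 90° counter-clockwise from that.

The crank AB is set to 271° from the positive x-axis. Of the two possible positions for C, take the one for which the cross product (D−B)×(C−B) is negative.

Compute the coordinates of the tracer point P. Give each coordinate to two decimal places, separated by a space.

A=(0,0), D=(4.00,0)
B = A + 3.00·(cos271°, sin271°) = (0.0524, -2.9995)
|BD| = 4.9579
circle(B,5.00) ∩ circle(D,4.00): a=3.3866, h=3.6784
  candidates: C₊=(0.5234,1.9782) cross=18.237; C₋=(4.9743,-3.8795) cross=-18.237
  mode - wants cross < 0 → take C=(4.9743,-3.8795) (cross=-18.237)
ex = (C−B)/|BC| = (0.9844,-0.1760); ey = (0.1760,0.9844)
P = B + -1.71·ex + 2.08·ey = (-1.2649,-0.6511)

-1.26 -0.65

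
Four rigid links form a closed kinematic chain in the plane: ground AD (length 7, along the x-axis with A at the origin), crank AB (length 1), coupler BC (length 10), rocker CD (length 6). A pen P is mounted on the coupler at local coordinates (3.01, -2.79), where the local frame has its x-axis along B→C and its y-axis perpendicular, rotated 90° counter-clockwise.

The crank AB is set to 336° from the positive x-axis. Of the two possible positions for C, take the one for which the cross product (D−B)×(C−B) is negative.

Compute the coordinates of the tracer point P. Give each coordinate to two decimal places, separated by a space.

A=(0,0), D=(7.00,0)
B = A + 1.00·(cos336°, sin336°) = (0.9135, -0.4067)
|BD| = 6.1000
circle(B,10.00) ∩ circle(D,6.00): a=8.2959, h=5.5837
  candidates: C₊=(8.8187,5.7177) cross=34.061; C₋=(9.5633,-5.4249) cross=-34.061
  mode - wants cross < 0 → take C=(9.5633,-5.4249) (cross=-34.061)
ex = (C−B)/|BC| = (0.8650,-0.5018); ey = (0.5018,0.8650)
P = B + 3.01·ex + -2.79·ey = (2.1170,-4.3305)

2.12 -4.33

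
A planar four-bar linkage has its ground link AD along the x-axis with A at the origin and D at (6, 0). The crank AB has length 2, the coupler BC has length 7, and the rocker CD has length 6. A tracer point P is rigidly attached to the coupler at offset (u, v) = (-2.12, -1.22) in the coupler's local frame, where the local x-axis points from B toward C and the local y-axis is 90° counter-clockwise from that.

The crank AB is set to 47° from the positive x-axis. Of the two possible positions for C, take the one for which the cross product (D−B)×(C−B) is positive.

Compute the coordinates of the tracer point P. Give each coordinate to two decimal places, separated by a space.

A=(0,0), D=(6.00,0)
B = A + 2.00·(cos47°, sin47°) = (1.3640, 1.4627)
|BD| = 4.8613
circle(B,7.00) ∩ circle(D,6.00): a=3.7677, h=5.8995
  candidates: C₊=(6.7322,5.9552) cross=28.679; C₋=(3.1820,-5.2971) cross=-28.679
  mode + wants cross > 0 → take C=(6.7322,5.9552) (cross=28.679)
ex = (C−B)/|BC| = (0.7669,0.6418); ey = (-0.6418,0.7669)
P = B + -2.12·ex + -1.22·ey = (0.5212,-0.8335)

0.52 -0.83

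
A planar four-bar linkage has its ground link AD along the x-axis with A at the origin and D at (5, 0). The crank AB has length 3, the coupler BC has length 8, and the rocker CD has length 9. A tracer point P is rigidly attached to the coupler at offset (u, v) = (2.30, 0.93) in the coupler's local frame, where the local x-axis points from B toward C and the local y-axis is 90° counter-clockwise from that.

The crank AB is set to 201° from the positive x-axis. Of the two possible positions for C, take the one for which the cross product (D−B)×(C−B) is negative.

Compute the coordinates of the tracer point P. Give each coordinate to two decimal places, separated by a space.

A=(0,0), D=(5.00,0)
B = A + 3.00·(cos201°, sin201°) = (-2.8007, -1.0751)
|BD| = 7.8745
circle(B,8.00) ∩ circle(D,9.00): a=2.8578, h=7.4721
  candidates: C₊=(-0.9899,6.7172) cross=58.839; C₋=(1.0505,-8.0871) cross=-58.839
  mode - wants cross < 0 → take C=(1.0505,-8.0871) (cross=-58.839)
ex = (C−B)/|BC| = (0.4814,-0.8765); ey = (0.8765,0.4814)
P = B + 2.30·ex + 0.93·ey = (-0.8784,-2.6433)

-0.88 -2.64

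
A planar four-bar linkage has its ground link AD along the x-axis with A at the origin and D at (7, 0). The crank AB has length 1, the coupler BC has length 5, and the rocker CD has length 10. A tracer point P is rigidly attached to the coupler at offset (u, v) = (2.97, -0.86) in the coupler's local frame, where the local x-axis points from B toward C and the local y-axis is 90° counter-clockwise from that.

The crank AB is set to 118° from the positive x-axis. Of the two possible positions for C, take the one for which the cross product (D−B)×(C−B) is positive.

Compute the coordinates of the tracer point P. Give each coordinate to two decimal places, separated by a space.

A=(0,0), D=(7.00,0)
B = A + 1.00·(cos118°, sin118°) = (-0.4695, 0.8829)
|BD| = 7.5215
circle(B,5.00) ∩ circle(D,10.00): a=-1.2250, h=4.8476
  candidates: C₊=(-1.1169,5.8409) cross=36.461; C₋=(-2.2551,-3.7874) cross=-36.461
  mode + wants cross > 0 → take C=(-1.1169,5.8409) (cross=36.461)
ex = (C−B)/|BC| = (-0.1295,0.9916); ey = (-0.9916,-0.1295)
P = B + 2.97·ex + -0.86·ey = (-0.0013,3.9393)

-0.00 3.94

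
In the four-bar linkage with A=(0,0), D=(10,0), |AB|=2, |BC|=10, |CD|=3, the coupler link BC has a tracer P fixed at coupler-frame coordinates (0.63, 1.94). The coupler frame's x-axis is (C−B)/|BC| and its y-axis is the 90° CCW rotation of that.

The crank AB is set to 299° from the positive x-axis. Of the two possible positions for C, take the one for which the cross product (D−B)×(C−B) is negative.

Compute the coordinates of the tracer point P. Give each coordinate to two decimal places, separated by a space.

A=(0,0), D=(10.00,0)
B = A + 2.00·(cos299°, sin299°) = (0.9696, -1.7492)
|BD| = 9.1982
circle(B,10.00) ∩ circle(D,3.00): a=9.5457, h=2.9798
  candidates: C₊=(9.7745,2.9915) cross=27.409; C₋=(10.9078,-2.8593) cross=-27.409
  mode - wants cross < 0 → take C=(10.9078,-2.8593) (cross=-27.409)
ex = (C−B)/|BC| = (0.9938,-0.1110); ey = (0.1110,0.9938)
P = B + 0.63·ex + 1.94·ey = (1.8111,0.1088)

1.81 0.11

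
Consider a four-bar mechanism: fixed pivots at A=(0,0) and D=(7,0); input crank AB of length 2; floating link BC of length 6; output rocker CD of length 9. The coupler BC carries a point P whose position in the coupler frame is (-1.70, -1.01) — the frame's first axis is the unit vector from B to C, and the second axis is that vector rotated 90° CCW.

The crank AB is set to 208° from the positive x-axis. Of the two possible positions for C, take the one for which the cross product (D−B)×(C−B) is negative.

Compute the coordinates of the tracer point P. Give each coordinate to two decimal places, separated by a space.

A=(0,0), D=(7.00,0)
B = A + 2.00·(cos208°, sin208°) = (-1.7659, -0.9389)
|BD| = 8.8160
circle(B,6.00) ∩ circle(D,9.00): a=1.8559, h=5.7058
  candidates: C₊=(-0.5283,4.9320) cross=50.302; C₋=(0.6871,-6.4146) cross=-50.302
  mode - wants cross < 0 → take C=(0.6871,-6.4146) (cross=-50.302)
ex = (C−B)/|BC| = (0.4088,-0.9126); ey = (0.9126,0.4088)
P = B + -1.70·ex + -1.01·ey = (-3.3826,0.1996)

-3.38 0.20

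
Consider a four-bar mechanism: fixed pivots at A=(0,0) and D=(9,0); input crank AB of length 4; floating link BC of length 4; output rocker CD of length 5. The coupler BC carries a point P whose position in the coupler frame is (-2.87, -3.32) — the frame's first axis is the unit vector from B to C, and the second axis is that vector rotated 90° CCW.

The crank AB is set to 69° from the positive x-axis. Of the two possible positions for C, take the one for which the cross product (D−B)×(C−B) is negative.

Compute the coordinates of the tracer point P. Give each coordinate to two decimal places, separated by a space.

-2.96 3.73

A=(0,0), D=(9.00,0)
B = A + 4.00·(cos69°, sin69°) = (1.4335, 3.7343)
|BD| = 8.4379
circle(B,4.00) ∩ circle(D,5.00): a=3.6856, h=1.5544
  candidates: C₊=(5.4264,3.4971) cross=13.116; C₋=(4.0506,0.7093) cross=-13.116
  mode - wants cross < 0 → take C=(4.0506,0.7093) (cross=-13.116)
ex = (C−B)/|BC| = (0.6543,-0.7563); ey = (0.7563,0.6543)
P = B + -2.87·ex + -3.32·ey = (-2.9551,3.7326)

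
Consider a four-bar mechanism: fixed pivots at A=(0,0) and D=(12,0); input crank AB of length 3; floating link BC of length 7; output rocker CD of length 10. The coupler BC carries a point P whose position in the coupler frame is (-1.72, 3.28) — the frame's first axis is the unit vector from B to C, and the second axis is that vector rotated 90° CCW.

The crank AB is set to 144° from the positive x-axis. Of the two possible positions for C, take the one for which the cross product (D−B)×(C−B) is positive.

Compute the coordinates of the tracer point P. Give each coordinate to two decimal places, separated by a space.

-5.59 3.68

A=(0,0), D=(12.00,0)
B = A + 3.00·(cos144°, sin144°) = (-2.4271, 1.7634)
|BD| = 14.5344
circle(B,7.00) ∩ circle(D,10.00): a=5.5128, h=4.3139
  candidates: C₊=(3.5684,5.3765) cross=62.700; C₋=(2.5216,-3.1875) cross=-62.700
  mode + wants cross > 0 → take C=(3.5684,5.3765) (cross=62.700)
ex = (C−B)/|BC| = (0.8565,0.5162); ey = (-0.5162,0.8565)
P = B + -1.72·ex + 3.28·ey = (-5.5932,3.6848)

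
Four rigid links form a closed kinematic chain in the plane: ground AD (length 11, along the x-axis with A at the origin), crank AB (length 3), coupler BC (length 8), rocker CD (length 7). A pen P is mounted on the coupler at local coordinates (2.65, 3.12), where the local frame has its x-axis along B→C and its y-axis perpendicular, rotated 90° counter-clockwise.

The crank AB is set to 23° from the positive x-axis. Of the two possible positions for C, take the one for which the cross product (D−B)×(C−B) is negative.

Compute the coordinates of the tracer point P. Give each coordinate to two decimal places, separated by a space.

A=(0,0), D=(11.00,0)
B = A + 3.00·(cos23°, sin23°) = (2.7615, 1.1722)
|BD| = 8.3215
circle(B,8.00) ∩ circle(D,7.00): a=5.0620, h=6.1948
  candidates: C₊=(8.6457,6.5922) cross=51.550; C₋=(6.9004,-5.6739) cross=-51.550
  mode - wants cross < 0 → take C=(6.9004,-5.6739) (cross=-51.550)
ex = (C−B)/|BC| = (0.5174,-0.8558); ey = (0.8558,0.5174)
P = B + 2.65·ex + 3.12·ey = (6.8025,0.5186)

6.80 0.52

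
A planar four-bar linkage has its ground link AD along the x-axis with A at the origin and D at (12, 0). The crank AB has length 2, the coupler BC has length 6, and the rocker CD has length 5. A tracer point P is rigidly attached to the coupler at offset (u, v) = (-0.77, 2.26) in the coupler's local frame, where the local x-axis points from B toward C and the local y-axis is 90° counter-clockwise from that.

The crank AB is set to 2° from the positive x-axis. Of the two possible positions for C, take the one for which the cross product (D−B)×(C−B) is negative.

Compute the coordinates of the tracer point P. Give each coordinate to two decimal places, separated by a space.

A=(0,0), D=(12.00,0)
B = A + 2.00·(cos2°, sin2°) = (1.9988, 0.0698)
|BD| = 10.0015
circle(B,6.00) ∩ circle(D,5.00): a=5.5507, h=2.2782
  candidates: C₊=(7.5652,2.3092) cross=22.786; C₋=(7.5334,-2.2471) cross=-22.786
  mode - wants cross < 0 → take C=(7.5334,-2.2471) (cross=-22.786)
ex = (C−B)/|BC| = (0.9224,-0.3862); ey = (0.3862,0.9224)
P = B + -0.77·ex + 2.26·ey = (2.1612,2.4518)

2.16 2.45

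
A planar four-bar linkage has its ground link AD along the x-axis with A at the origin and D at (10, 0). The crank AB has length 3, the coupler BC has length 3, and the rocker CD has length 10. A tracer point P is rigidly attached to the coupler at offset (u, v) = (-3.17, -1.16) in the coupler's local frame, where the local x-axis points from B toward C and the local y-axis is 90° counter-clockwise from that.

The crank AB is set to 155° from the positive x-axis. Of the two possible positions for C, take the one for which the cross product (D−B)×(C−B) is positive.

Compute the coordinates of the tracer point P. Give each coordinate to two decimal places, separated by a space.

-5.53 -0.61

A=(0,0), D=(10.00,0)
B = A + 3.00·(cos155°, sin155°) = (-2.7189, 1.2679)
|BD| = 12.7820
circle(B,3.00) ∩ circle(D,10.00): a=2.8313, h=0.9919
  candidates: C₊=(0.1968,1.9740) cross=12.679; C₋=(-0.0000,-0.0000) cross=-12.679
  mode + wants cross > 0 → take C=(0.1968,1.9740) (cross=12.679)
ex = (C−B)/|BC| = (0.9719,0.2354); ey = (-0.2354,0.9719)
P = B + -3.17·ex + -1.16·ey = (-5.5268,-0.6057)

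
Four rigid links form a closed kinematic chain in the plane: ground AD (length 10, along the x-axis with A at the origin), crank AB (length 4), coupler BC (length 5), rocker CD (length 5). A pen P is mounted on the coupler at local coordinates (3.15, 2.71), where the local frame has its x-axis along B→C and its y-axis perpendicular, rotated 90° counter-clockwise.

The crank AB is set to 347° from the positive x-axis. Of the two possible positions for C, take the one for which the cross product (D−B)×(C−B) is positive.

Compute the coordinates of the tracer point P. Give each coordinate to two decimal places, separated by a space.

A=(0,0), D=(10.00,0)
B = A + 4.00·(cos347°, sin347°) = (3.8975, -0.8998)
|BD| = 6.1685
circle(B,5.00) ∩ circle(D,5.00): a=3.0843, h=3.9354
  candidates: C₊=(6.3747,3.4434) cross=24.276; C₋=(7.5228,-4.3432) cross=-24.276
  mode + wants cross > 0 → take C=(6.3747,3.4434) (cross=24.276)
ex = (C−B)/|BC| = (0.4954,0.8686); ey = (-0.8686,0.4954)
P = B + 3.15·ex + 2.71·ey = (3.1041,3.1791)

3.10 3.18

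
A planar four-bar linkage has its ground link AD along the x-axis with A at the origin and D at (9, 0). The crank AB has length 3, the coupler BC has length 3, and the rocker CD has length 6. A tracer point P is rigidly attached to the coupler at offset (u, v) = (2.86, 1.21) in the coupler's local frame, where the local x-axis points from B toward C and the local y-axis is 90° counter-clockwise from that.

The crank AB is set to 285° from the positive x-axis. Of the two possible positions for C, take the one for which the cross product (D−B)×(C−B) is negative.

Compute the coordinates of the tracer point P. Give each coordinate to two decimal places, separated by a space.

A=(0,0), D=(9.00,0)
B = A + 3.00·(cos285°, sin285°) = (0.7765, -2.8978)
|BD| = 8.7192
circle(B,3.00) ∩ circle(D,6.00): a=2.8113, h=1.0473
  candidates: C₊=(3.0799,-0.9757) cross=9.131; C₋=(3.7760,-2.9512) cross=-9.131
  mode - wants cross < 0 → take C=(3.7760,-2.9512) (cross=-9.131)
ex = (C−B)/|BC| = (0.9998,-0.0178); ey = (0.0178,0.9998)
P = B + 2.86·ex + 1.21·ey = (3.6576,-1.7389)

3.66 -1.74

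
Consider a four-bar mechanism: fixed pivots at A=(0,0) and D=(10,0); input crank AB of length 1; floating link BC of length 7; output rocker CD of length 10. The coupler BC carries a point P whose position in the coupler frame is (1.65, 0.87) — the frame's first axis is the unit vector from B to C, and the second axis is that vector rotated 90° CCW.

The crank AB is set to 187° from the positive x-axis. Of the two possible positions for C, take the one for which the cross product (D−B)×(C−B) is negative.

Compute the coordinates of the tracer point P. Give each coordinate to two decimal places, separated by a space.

0.54 -1.18

A=(0,0), D=(10.00,0)
B = A + 1.00·(cos187°, sin187°) = (-0.9925, -0.1219)
|BD| = 10.9932
circle(B,7.00) ∩ circle(D,10.00): a=3.1770, h=6.2375
  candidates: C₊=(2.1151,6.1505) cross=68.570; C₋=(2.2534,-6.3238) cross=-68.570
  mode - wants cross < 0 → take C=(2.2534,-6.3238) (cross=-68.570)
ex = (C−B)/|BC| = (0.4637,-0.8860); ey = (0.8860,0.4637)
P = B + 1.65·ex + 0.87·ey = (0.5434,-1.1803)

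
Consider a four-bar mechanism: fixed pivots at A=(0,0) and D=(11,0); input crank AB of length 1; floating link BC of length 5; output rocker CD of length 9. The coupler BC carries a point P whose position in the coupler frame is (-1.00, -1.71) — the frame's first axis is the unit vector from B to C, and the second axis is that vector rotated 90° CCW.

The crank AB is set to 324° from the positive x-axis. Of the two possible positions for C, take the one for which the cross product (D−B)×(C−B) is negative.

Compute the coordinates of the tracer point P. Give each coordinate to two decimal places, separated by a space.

-1.17 -0.63

A=(0,0), D=(11.00,0)
B = A + 1.00·(cos324°, sin324°) = (0.8090, -0.5878)
|BD| = 10.2079
circle(B,5.00) ∩ circle(D,9.00): a=2.3610, h=4.4075
  candidates: C₊=(2.9123,3.9483) cross=44.991; C₋=(3.4199,-4.8520) cross=-44.991
  mode - wants cross < 0 → take C=(3.4199,-4.8520) (cross=-44.991)
ex = (C−B)/|BC| = (0.5222,-0.8528); ey = (0.8528,0.5222)
P = B + -1.00·ex + -1.71·ey = (-1.1715,-0.6279)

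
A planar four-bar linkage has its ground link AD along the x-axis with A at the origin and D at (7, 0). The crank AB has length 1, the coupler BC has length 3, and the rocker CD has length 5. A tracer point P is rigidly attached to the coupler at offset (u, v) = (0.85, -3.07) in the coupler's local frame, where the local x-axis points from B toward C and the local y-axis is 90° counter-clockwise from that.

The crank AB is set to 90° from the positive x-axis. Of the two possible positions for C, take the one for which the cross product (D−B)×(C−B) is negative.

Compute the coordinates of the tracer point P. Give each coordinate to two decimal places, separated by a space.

-1.56 -1.78

A=(0,0), D=(7.00,0)
B = A + 1.00·(cos90°, sin90°) = (0.0000, 1.0000)
|BD| = 7.0711
circle(B,3.00) ∩ circle(D,5.00): a=2.4042, h=1.7944
  candidates: C₊=(2.6338,2.4364) cross=12.689; C₋=(2.1262,-1.1164) cross=-12.689
  mode - wants cross < 0 → take C=(2.1262,-1.1164) (cross=-12.689)
ex = (C−B)/|BC| = (0.7087,-0.7055); ey = (0.7055,0.7087)
P = B + 0.85·ex + -3.07·ey = (-1.5634,-1.7755)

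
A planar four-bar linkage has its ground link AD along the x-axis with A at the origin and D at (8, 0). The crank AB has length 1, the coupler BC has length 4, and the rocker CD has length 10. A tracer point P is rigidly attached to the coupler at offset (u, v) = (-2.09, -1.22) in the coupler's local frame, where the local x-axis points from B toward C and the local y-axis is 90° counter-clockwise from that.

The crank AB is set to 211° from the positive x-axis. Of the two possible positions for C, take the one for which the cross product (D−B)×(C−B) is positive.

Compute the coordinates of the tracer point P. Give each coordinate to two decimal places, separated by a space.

0.63 -2.43

A=(0,0), D=(8.00,0)
B = A + 1.00·(cos211°, sin211°) = (-0.8572, -0.5150)
|BD| = 8.8721
circle(B,4.00) ∩ circle(D,10.00): a=-0.2979, h=3.9889
  candidates: C₊=(-1.3861,3.4498) cross=35.390; C₋=(-0.9230,-4.5145) cross=-35.390
  mode + wants cross > 0 → take C=(-1.3861,3.4498) (cross=35.390)
ex = (C−B)/|BC| = (-0.1322,0.9912); ey = (-0.9912,-0.1322)
P = B + -2.09·ex + -1.22·ey = (0.6285,-2.4254)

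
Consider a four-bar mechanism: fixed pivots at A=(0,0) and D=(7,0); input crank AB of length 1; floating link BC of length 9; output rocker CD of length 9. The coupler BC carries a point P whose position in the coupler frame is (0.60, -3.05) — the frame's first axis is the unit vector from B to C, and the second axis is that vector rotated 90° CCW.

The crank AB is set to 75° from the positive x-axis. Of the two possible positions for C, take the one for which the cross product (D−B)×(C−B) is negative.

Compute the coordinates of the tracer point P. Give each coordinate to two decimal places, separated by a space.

-2.55 -0.36

A=(0,0), D=(7.00,0)
B = A + 1.00·(cos75°, sin75°) = (0.2588, 0.9659)
|BD| = 6.8100
circle(B,9.00) ∩ circle(D,9.00): a=3.4050, h=8.3310
  candidates: C₊=(4.8111,8.7298) cross=56.735; C₋=(2.4477,-7.7638) cross=-56.735
  mode - wants cross < 0 → take C=(2.4477,-7.7638) (cross=-56.735)
ex = (C−B)/|BC| = (0.2432,-0.9700); ey = (0.9700,0.2432)
P = B + 0.60·ex + -3.05·ey = (-2.5537,-0.3579)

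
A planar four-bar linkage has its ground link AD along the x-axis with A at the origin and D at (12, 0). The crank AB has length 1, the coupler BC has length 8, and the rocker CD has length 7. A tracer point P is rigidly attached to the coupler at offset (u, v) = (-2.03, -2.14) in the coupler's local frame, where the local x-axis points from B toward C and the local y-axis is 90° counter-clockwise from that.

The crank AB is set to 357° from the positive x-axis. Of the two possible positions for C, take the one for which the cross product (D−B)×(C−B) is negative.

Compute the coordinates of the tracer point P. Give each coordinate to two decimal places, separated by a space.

-1.93 -0.43

A=(0,0), D=(12.00,0)
B = A + 1.00·(cos357°, sin357°) = (0.9986, -0.0523)
|BD| = 11.0015
circle(B,8.00) ∩ circle(D,7.00): a=6.1825, h=5.0771
  candidates: C₊=(7.1569,5.0541) cross=55.856; C₋=(7.2052,-5.1000) cross=-55.856
  mode - wants cross < 0 → take C=(7.2052,-5.1000) (cross=-55.856)
ex = (C−B)/|BC| = (0.7758,-0.6310); ey = (0.6310,0.7758)
P = B + -2.03·ex + -2.14·ey = (-1.9265,-0.4318)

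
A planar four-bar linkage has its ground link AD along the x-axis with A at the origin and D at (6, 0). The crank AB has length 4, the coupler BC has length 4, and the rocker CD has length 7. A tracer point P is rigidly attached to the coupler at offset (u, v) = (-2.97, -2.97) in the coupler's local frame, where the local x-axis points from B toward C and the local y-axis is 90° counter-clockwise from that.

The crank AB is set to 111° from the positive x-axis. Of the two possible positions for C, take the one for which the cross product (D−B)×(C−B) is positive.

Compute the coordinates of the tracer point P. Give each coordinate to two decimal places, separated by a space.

A=(0,0), D=(6.00,0)
B = A + 4.00·(cos111°, sin111°) = (-1.4335, 3.7343)
|BD| = 8.3188
circle(B,4.00) ∩ circle(D,7.00): a=2.1759, h=3.3564
  candidates: C₊=(2.0176,5.7568) cross=27.921; C₋=(-0.9958,-0.2417) cross=-27.921
  mode + wants cross > 0 → take C=(2.0176,5.7568) (cross=27.921)
ex = (C−B)/|BC| = (0.8628,0.5056); ey = (-0.5056,0.8628)
P = B + -2.97·ex + -2.97·ey = (-2.4942,-0.3297)

-2.49 -0.33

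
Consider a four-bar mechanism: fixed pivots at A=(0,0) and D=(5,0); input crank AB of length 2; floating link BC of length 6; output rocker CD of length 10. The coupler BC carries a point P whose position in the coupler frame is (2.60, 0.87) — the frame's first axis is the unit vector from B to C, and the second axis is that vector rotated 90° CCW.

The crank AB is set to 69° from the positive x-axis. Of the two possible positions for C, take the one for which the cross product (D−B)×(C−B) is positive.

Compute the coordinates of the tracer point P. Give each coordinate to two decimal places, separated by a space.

A=(0,0), D=(5.00,0)
B = A + 2.00·(cos69°, sin69°) = (0.7167, 1.8672)
|BD| = 4.6725
circle(B,6.00) ∩ circle(D,10.00): a=-4.5123, h=3.9547
  candidates: C₊=(-1.8393,7.2955) cross=18.478; C₋=(-4.9999,0.0450) cross=-18.478
  mode + wants cross > 0 → take C=(-1.8393,7.2955) (cross=18.478)
ex = (C−B)/|BC| = (-0.4260,0.9047); ey = (-0.9047,-0.4260)
P = B + 2.60·ex + 0.87·ey = (-1.1780,3.8488)

-1.18 3.85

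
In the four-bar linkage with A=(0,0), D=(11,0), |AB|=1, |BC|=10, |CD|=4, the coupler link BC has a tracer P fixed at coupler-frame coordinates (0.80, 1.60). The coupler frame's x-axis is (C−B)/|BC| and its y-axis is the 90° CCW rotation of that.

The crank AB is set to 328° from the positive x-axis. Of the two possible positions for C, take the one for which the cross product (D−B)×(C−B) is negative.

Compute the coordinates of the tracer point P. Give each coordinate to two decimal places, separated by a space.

A=(0,0), D=(11.00,0)
B = A + 1.00·(cos328°, sin328°) = (0.8480, -0.5299)
|BD| = 10.1658
circle(B,10.00) ∩ circle(D,4.00): a=9.2144, h=3.8852
  candidates: C₊=(9.8474,3.8303) cross=39.496; C₋=(10.2524,-3.9295) cross=-39.496
  mode - wants cross < 0 → take C=(10.2524,-3.9295) (cross=-39.496)
ex = (C−B)/|BC| = (0.9404,-0.3400); ey = (0.3400,0.9404)
P = B + 0.80·ex + 1.60·ey = (2.1443,0.7028)

2.14 0.70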